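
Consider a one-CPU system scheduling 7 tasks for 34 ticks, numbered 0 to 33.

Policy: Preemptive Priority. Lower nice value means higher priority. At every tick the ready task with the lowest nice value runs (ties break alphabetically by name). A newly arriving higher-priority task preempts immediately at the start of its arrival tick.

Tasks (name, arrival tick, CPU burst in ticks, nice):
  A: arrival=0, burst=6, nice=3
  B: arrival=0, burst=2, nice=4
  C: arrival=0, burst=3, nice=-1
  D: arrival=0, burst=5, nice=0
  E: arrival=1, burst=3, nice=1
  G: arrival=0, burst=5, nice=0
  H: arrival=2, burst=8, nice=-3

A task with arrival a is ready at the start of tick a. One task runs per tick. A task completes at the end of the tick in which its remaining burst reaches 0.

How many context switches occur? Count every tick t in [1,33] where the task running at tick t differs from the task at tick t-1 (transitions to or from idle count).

context switches = 8

t=0: ready={A,B,C,D,G} → run C
t=1: ready={A,B,C,D,E,G} → run C
t=2: ready={A,B,C,D,E,G,H} → run H
t=3: ready={A,B,C,D,E,G,H} → run H
t=4: ready={A,B,C,D,E,G,H} → run H
t=5: ready={A,B,C,D,E,G,H} → run H
t=6: ready={A,B,C,D,E,G,H} → run H
t=7: ready={A,B,C,D,E,G,H} → run H
t=8: ready={A,B,C,D,E,G,H} → run H
t=9: ready={A,B,C,D,E,G,H} → run H
t=10: ready={A,B,C,D,E,G} → run C
t=11: ready={A,B,D,E,G} → run D
t=12: ready={A,B,D,E,G} → run D
t=13: ready={A,B,D,E,G} → run D
t=14: ready={A,B,D,E,G} → run D
t=15: ready={A,B,D,E,G} → run D
t=16: ready={A,B,E,G} → run G
t=17: ready={A,B,E,G} → run G
t=18: ready={A,B,E,G} → run G
t=19: ready={A,B,E,G} → run G
t=20: ready={A,B,E,G} → run G
t=21: ready={A,B,E} → run E
t=22: ready={A,B,E} → run E
t=23: ready={A,B,E} → run E
t=24: ready={A,B} → run A
t=25: ready={A,B} → run A
t=26: ready={A,B} → run A
t=27: ready={A,B} → run A
t=28: ready={A,B} → run A
t=29: ready={A,B} → run A
t=30: ready={B} → run B
t=31: ready={B} → run B
t=32: (idle)
t=33: (idle)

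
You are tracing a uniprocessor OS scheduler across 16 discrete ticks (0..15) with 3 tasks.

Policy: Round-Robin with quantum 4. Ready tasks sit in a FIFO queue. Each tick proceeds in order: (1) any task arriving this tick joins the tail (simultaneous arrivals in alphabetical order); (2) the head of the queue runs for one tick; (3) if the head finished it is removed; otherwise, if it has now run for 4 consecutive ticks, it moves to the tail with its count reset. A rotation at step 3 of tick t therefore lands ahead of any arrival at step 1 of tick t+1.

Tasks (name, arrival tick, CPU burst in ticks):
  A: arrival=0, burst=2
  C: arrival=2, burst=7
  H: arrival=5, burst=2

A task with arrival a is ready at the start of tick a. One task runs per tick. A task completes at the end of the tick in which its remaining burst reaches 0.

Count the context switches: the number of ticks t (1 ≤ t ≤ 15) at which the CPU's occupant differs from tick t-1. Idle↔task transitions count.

t=0: queue=[A] q_used=0 → run A
t=1: queue=[A] q_used=1 → run A
t=2: queue=[C] q_used=0 → run C
t=3: queue=[C] q_used=1 → run C
t=4: queue=[C] q_used=2 → run C
t=5: queue=[C,H] q_used=3 → run C
t=6: queue=[H,C] q_used=0 → run H
t=7: queue=[H,C] q_used=1 → run H
t=8: queue=[C] q_used=0 → run C
t=9: queue=[C] q_used=1 → run C
t=10: queue=[C] q_used=2 → run C
t=11: (idle)
t=12: (idle)
t=13: (idle)
t=14: (idle)
t=15: (idle)

context switches = 4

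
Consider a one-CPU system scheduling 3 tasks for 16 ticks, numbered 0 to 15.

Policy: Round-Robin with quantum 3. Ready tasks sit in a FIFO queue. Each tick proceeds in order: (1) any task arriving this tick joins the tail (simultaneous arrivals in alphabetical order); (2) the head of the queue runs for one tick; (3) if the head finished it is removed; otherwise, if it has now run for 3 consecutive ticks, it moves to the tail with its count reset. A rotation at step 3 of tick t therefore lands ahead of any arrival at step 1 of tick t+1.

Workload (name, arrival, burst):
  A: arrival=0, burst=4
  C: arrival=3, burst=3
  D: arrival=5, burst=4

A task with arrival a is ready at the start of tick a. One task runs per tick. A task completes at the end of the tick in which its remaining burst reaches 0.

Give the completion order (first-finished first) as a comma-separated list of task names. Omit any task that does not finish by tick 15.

t=0: queue=[A] q_used=0 → run A
t=1: queue=[A] q_used=1 → run A
t=2: queue=[A] q_used=2 → run A
t=3: queue=[A,C] q_used=0 → run A
t=4: queue=[C] q_used=0 → run C
t=5: queue=[C,D] q_used=1 → run C
t=6: queue=[C,D] q_used=2 → run C
t=7: queue=[D] q_used=0 → run D
t=8: queue=[D] q_used=1 → run D
t=9: queue=[D] q_used=2 → run D
t=10: queue=[D] q_used=0 → run D
t=11: (idle)
t=12: (idle)
t=13: (idle)
t=14: (idle)
t=15: (idle)

completion order = A, C, D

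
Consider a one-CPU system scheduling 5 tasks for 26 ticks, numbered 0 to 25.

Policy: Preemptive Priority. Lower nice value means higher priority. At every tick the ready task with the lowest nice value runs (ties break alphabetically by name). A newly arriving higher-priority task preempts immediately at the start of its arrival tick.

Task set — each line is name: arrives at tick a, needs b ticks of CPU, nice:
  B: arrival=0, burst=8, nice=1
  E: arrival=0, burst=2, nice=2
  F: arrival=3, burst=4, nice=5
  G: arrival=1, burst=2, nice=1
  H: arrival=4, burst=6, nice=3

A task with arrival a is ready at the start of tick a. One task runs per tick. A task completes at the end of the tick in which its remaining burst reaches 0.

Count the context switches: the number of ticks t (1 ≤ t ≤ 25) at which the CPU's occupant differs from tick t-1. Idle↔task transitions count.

t=0: ready={B,E} → run B
t=1: ready={B,E,G} → run B
t=2: ready={B,E,G} → run B
t=3: ready={B,E,F,G} → run B
t=4: ready={B,E,F,G,H} → run B
t=5: ready={B,E,F,G,H} → run B
t=6: ready={B,E,F,G,H} → run B
t=7: ready={B,E,F,G,H} → run B
t=8: ready={E,F,G,H} → run G
t=9: ready={E,F,G,H} → run G
t=10: ready={E,F,H} → run E
t=11: ready={E,F,H} → run E
t=12: ready={F,H} → run H
t=13: ready={F,H} → run H
t=14: ready={F,H} → run H
t=15: ready={F,H} → run H
t=16: ready={F,H} → run H
t=17: ready={F,H} → run H
t=18: ready={F} → run F
t=19: ready={F} → run F
t=20: ready={F} → run F
t=21: ready={F} → run F
t=22: (idle)
t=23: (idle)
t=24: (idle)
t=25: (idle)

context switches = 5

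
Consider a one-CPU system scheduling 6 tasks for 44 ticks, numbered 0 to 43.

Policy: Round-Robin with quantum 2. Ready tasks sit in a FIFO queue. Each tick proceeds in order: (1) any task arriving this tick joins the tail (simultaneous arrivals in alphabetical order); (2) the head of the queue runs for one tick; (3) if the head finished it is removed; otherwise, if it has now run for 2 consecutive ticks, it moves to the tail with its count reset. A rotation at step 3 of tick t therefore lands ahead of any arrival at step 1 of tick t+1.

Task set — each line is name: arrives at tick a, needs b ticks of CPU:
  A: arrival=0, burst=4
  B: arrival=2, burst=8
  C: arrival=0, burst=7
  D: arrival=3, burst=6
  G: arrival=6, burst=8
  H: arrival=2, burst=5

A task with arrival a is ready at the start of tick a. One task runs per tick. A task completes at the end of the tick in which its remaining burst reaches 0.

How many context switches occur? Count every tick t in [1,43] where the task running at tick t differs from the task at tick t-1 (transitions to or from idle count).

context switches = 20

t=0: queue=[A,C] q_used=0 → run A
t=1: queue=[A,C] q_used=1 → run A
t=2: queue=[C,A,B,H] q_used=0 → run C
t=3: queue=[C,A,B,H,D] q_used=1 → run C
t=4: queue=[A,B,H,D,C] q_used=0 → run A
t=5: queue=[A,B,H,D,C] q_used=1 → run A
t=6: queue=[B,H,D,C,G] q_used=0 → run B
t=7: queue=[B,H,D,C,G] q_used=1 → run B
t=8: queue=[H,D,C,G,B] q_used=0 → run H
t=9: queue=[H,D,C,G,B] q_used=1 → run H
t=10: queue=[D,C,G,B,H] q_used=0 → run D
t=11: queue=[D,C,G,B,H] q_used=1 → run D
t=12: queue=[C,G,B,H,D] q_used=0 → run C
t=13: queue=[C,G,B,H,D] q_used=1 → run C
t=14: queue=[G,B,H,D,C] q_used=0 → run G
t=15: queue=[G,B,H,D,C] q_used=1 → run G
t=16: queue=[B,H,D,C,G] q_used=0 → run B
t=17: queue=[B,H,D,C,G] q_used=1 → run B
t=18: queue=[H,D,C,G,B] q_used=0 → run H
t=19: queue=[H,D,C,G,B] q_used=1 → run H
t=20: queue=[D,C,G,B,H] q_used=0 → run D
t=21: queue=[D,C,G,B,H] q_used=1 → run D
t=22: queue=[C,G,B,H,D] q_used=0 → run C
t=23: queue=[C,G,B,H,D] q_used=1 → run C
t=24: queue=[G,B,H,D,C] q_used=0 → run G
t=25: queue=[G,B,H,D,C] q_used=1 → run G
t=26: queue=[B,H,D,C,G] q_used=0 → run B
t=27: queue=[B,H,D,C,G] q_used=1 → run B
t=28: queue=[H,D,C,G,B] q_used=0 → run H
t=29: queue=[D,C,G,B] q_used=0 → run D
t=30: queue=[D,C,G,B] q_used=1 → run D
t=31: queue=[C,G,B] q_used=0 → run C
t=32: queue=[G,B] q_used=0 → run G
t=33: queue=[G,B] q_used=1 → run G
t=34: queue=[B,G] q_used=0 → run B
t=35: queue=[B,G] q_used=1 → run B
t=36: queue=[G] q_used=0 → run G
t=37: queue=[G] q_used=1 → run G
t=38: (idle)
t=39: (idle)
t=40: (idle)
t=41: (idle)
t=42: (idle)
t=43: (idle)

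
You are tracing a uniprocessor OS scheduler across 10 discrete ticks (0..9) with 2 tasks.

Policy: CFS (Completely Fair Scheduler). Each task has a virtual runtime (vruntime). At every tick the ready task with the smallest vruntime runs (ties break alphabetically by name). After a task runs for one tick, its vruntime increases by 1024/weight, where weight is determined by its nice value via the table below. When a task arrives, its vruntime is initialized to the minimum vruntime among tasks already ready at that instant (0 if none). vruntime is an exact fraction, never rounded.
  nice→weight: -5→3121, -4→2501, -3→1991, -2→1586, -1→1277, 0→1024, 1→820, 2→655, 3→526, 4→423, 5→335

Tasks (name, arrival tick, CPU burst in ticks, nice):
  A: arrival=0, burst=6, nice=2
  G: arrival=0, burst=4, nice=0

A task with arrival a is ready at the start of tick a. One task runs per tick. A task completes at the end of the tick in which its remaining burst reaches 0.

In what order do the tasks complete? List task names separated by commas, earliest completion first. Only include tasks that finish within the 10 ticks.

completion order = G, A

t=0: vr[A=0 G=0] → run A
t=1: vr[A=1024/655 G=0] → run G
t=2: vr[A=1024/655 G=1] → run G
t=3: vr[A=1024/655 G=2] → run A
t=4: vr[A=2048/655 G=2] → run G
t=5: vr[A=2048/655 G=3] → run G
t=6: vr[A=2048/655] → run A
t=7: vr[A=3072/655] → run A
t=8: vr[A=4096/655] → run A
t=9: vr[A=1024/131] → run A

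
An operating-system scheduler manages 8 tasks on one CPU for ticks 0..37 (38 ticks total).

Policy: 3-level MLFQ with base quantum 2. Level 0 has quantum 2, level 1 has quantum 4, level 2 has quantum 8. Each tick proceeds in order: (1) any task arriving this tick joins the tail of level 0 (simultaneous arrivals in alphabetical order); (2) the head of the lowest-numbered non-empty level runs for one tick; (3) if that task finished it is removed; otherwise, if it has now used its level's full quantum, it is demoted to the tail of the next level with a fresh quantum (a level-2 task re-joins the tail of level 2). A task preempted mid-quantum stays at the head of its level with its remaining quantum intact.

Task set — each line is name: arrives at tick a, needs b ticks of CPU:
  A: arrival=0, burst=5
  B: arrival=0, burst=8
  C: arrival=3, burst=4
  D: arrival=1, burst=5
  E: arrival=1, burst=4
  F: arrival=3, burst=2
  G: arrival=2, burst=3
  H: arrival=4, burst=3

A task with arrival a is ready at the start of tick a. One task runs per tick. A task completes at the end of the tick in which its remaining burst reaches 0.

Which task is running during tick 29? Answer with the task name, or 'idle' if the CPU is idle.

t=0: L0/L1/L2 = AB/-/- → run A
t=1: L0/L1/L2 = ABDE/-/- → run A
t=2: L0/L1/L2 = BDEG/A/- → run B
t=3: L0/L1/L2 = BDEGCF/A/- → run B
t=4: L0/L1/L2 = DEGCFH/AB/- → run D
t=5: L0/L1/L2 = DEGCFH/AB/- → run D
t=6: L0/L1/L2 = EGCFH/ABD/- → run E
t=7: L0/L1/L2 = EGCFH/ABD/- → run E
t=8: L0/L1/L2 = GCFH/ABDE/- → run G
t=9: L0/L1/L2 = GCFH/ABDE/- → run G
t=10: L0/L1/L2 = CFH/ABDEG/- → run C
t=11: L0/L1/L2 = CFH/ABDEG/- → run C
t=12: L0/L1/L2 = FH/ABDEGC/- → run F
t=13: L0/L1/L2 = FH/ABDEGC/- → run F
t=14: L0/L1/L2 = H/ABDEGC/- → run H
t=15: L0/L1/L2 = H/ABDEGC/- → run H
t=16: L0/L1/L2 = -/ABDEGCH/- → run A
t=17: L0/L1/L2 = -/ABDEGCH/- → run A
t=18: L0/L1/L2 = -/ABDEGCH/- → run A
t=19: L0/L1/L2 = -/BDEGCH/- → run B
t=20: L0/L1/L2 = -/BDEGCH/- → run B
t=21: L0/L1/L2 = -/BDEGCH/- → run B
t=22: L0/L1/L2 = -/BDEGCH/- → run B
t=23: L0/L1/L2 = -/DEGCH/B → run D
t=24: L0/L1/L2 = -/DEGCH/B → run D
t=25: L0/L1/L2 = -/DEGCH/B → run D
t=26: L0/L1/L2 = -/EGCH/B → run E
t=27: L0/L1/L2 = -/EGCH/B → run E
t=28: L0/L1/L2 = -/GCH/B → run G
t=29: L0/L1/L2 = -/CH/B → run C
t=30: L0/L1/L2 = -/CH/B → run C
t=31: L0/L1/L2 = -/H/B → run H
t=32: L0/L1/L2 = -/-/B → run B
t=33: L0/L1/L2 = -/-/B → run B
t=34: (idle)
t=35: (idle)
t=36: (idle)
t=37: (idle)

running at tick 29 = C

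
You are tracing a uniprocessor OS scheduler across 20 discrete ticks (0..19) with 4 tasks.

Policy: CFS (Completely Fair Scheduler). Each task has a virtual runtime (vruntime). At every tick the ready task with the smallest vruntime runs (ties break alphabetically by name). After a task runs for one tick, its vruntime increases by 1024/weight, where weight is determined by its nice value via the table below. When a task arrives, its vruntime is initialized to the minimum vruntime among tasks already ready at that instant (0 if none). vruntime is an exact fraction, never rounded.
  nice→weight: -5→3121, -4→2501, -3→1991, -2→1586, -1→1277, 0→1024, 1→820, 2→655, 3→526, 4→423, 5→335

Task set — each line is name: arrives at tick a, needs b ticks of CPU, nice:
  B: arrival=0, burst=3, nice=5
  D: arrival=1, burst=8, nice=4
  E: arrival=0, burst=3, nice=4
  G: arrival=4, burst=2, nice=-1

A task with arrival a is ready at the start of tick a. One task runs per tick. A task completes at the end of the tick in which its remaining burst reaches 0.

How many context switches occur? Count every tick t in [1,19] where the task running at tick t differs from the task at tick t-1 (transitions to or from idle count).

context switches = 12

t=0: vr[B=0 E=0] → run B
t=1: vr[B=1024/335 D=0 E=0] → run D
t=2: vr[B=1024/335 D=1024/423 E=0] → run E
t=3: vr[B=1024/335 D=1024/423 E=1024/423] → run D
t=4: vr[B=1024/335 D=2048/423 E=1024/423 G=1024/423] → run E
t=5: vr[B=1024/335 D=2048/423 E=2048/423 G=1024/423] → run G
t=6: vr[B=1024/335 D=2048/423 E=2048/423 G=1740800/540171] → run B
t=7: vr[B=2048/335 D=2048/423 E=2048/423 G=1740800/540171] → run G
t=8: vr[B=2048/335 D=2048/423 E=2048/423] → run D
t=9: vr[B=2048/335 D=1024/141 E=2048/423] → run E
t=10: vr[B=2048/335 D=1024/141] → run B
t=11: vr[D=1024/141] → run D
t=12: vr[D=4096/423] → run D
t=13: vr[D=5120/423] → run D
t=14: vr[D=2048/141] → run D
t=15: vr[D=7168/423] → run D
t=16: (idle)
t=17: (idle)
t=18: (idle)
t=19: (idle)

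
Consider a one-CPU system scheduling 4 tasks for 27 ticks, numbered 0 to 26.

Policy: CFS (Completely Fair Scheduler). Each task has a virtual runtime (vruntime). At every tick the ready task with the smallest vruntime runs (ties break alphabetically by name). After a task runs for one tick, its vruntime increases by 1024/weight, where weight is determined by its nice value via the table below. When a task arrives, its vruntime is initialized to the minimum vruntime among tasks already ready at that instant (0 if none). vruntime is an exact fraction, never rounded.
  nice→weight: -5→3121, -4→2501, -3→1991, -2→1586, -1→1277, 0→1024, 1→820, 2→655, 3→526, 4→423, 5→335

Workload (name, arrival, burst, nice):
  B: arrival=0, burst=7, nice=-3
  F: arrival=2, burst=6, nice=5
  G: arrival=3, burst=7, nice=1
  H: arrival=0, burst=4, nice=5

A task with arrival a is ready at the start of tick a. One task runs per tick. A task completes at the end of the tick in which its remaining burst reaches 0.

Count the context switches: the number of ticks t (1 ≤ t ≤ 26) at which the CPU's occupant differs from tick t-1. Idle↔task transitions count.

t=0: vr[B=0 H=0] → run B
t=1: vr[B=1024/1991 H=0] → run H
t=2: vr[B=1024/1991 F=1024/1991 H=1024/335] → run B
t=3: vr[B=2048/1991 F=1024/1991 G=1024/1991 H=1024/335] → run F
t=4: vr[B=2048/1991 F=2381824/666985 G=1024/1991 H=1024/335] → run G
t=5: vr[B=2048/1991 F=2381824/666985 G=719616/408155 H=1024/335] → run B
t=6: vr[B=3072/1991 F=2381824/666985 G=719616/408155 H=1024/335] → run B
t=7: vr[B=4096/1991 F=2381824/666985 G=719616/408155 H=1024/335] → run G
t=8: vr[B=4096/1991 F=2381824/666985 G=1229312/408155 H=1024/335] → run B
t=9: vr[B=5120/1991 F=2381824/666985 G=1229312/408155 H=1024/335] → run B
t=10: vr[B=6144/1991 F=2381824/666985 G=1229312/408155 H=1024/335] → run G
t=11: vr[B=6144/1991 F=2381824/666985 G=1739008/408155 H=1024/335] → run H
t=12: vr[B=6144/1991 F=2381824/666985 G=1739008/408155 H=2048/335] → run B
t=13: vr[F=2381824/666985 G=1739008/408155 H=2048/335] → run F
t=14: vr[F=4420608/666985 G=1739008/408155 H=2048/335] → run G
t=15: vr[F=4420608/666985 G=2248704/408155 H=2048/335] → run G
t=16: vr[F=4420608/666985 G=551680/81631 H=2048/335] → run H
t=17: vr[F=4420608/666985 G=551680/81631 H=3072/335] → run F
t=18: vr[F=6459392/666985 G=551680/81631 H=3072/335] → run G
t=19: vr[F=6459392/666985 G=3268096/408155 H=3072/335] → run G
t=20: vr[F=6459392/666985 H=3072/335] → run H
t=21: vr[F=6459392/666985] → run F
t=22: vr[F=8498176/666985] → run F
t=23: vr[F=2107392/133397] → run F
t=24: (idle)
t=25: (idle)
t=26: (idle)

context switches = 18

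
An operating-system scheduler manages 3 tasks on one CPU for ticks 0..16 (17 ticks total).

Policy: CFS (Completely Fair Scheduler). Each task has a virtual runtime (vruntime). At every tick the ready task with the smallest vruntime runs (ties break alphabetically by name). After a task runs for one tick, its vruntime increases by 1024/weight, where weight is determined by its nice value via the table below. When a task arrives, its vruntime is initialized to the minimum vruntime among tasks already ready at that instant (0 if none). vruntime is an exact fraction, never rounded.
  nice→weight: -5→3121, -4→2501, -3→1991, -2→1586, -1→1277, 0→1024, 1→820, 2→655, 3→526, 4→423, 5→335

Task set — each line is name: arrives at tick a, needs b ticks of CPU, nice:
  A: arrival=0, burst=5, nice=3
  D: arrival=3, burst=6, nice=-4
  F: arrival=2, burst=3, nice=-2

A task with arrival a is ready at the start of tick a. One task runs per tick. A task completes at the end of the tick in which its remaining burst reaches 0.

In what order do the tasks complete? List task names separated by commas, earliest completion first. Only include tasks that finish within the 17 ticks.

t=0: vr[A=0] → run A
t=1: vr[A=512/263] → run A
t=2: vr[A=1024/263 F=1024/263] → run A
t=3: vr[A=1536/263 D=1024/263 F=1024/263] → run D
t=4: vr[A=1536/263 D=2830336/657763 F=1024/263] → run F
t=5: vr[A=1536/263 D=2830336/657763 F=946688/208559] → run D
t=6: vr[A=1536/263 D=3099648/657763 F=946688/208559] → run F
t=7: vr[A=1536/263 D=3099648/657763 F=1081344/208559] → run D
t=8: vr[A=1536/263 D=3368960/657763 F=1081344/208559] → run D
t=9: vr[A=1536/263 D=3638272/657763 F=1081344/208559] → run F
t=10: vr[A=1536/263 D=3638272/657763] → run D
t=11: vr[A=1536/263 D=3907584/657763] → run A
t=12: vr[A=2048/263 D=3907584/657763] → run D
t=13: vr[A=2048/263] → run A
t=14: (idle)
t=15: (idle)
t=16: (idle)

completion order = F, D, A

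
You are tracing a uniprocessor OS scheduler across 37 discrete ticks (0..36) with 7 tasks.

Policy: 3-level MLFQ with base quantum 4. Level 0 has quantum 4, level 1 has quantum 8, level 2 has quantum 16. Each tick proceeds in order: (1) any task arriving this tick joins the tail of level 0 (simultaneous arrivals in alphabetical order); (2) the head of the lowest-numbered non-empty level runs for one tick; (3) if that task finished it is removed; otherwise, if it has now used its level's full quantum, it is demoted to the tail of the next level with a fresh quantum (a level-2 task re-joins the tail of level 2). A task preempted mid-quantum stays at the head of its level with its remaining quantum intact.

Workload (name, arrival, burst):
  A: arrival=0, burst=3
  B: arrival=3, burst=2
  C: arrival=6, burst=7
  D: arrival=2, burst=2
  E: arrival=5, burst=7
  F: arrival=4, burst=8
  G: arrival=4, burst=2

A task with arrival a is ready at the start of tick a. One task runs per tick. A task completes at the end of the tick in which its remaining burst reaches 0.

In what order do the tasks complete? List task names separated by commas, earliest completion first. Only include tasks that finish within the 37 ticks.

completion order = A, D, B, G, F, E, C

t=0: L0/L1/L2 = A/-/- → run A
t=1: L0/L1/L2 = A/-/- → run A
t=2: L0/L1/L2 = AD/-/- → run A
t=3: L0/L1/L2 = DB/-/- → run D
t=4: L0/L1/L2 = DBFG/-/- → run D
t=5: L0/L1/L2 = BFGE/-/- → run B
t=6: L0/L1/L2 = BFGEC/-/- → run B
t=7: L0/L1/L2 = FGEC/-/- → run F
t=8: L0/L1/L2 = FGEC/-/- → run F
t=9: L0/L1/L2 = FGEC/-/- → run F
t=10: L0/L1/L2 = FGEC/-/- → run F
t=11: L0/L1/L2 = GEC/F/- → run G
t=12: L0/L1/L2 = GEC/F/- → run G
t=13: L0/L1/L2 = EC/F/- → run E
t=14: L0/L1/L2 = EC/F/- → run E
t=15: L0/L1/L2 = EC/F/- → run E
t=16: L0/L1/L2 = EC/F/- → run E
t=17: L0/L1/L2 = C/FE/- → run C
t=18: L0/L1/L2 = C/FE/- → run C
t=19: L0/L1/L2 = C/FE/- → run C
t=20: L0/L1/L2 = C/FE/- → run C
t=21: L0/L1/L2 = -/FEC/- → run F
t=22: L0/L1/L2 = -/FEC/- → run F
t=23: L0/L1/L2 = -/FEC/- → run F
t=24: L0/L1/L2 = -/FEC/- → run F
t=25: L0/L1/L2 = -/EC/- → run E
t=26: L0/L1/L2 = -/EC/- → run E
t=27: L0/L1/L2 = -/EC/- → run E
t=28: L0/L1/L2 = -/C/- → run C
t=29: L0/L1/L2 = -/C/- → run C
t=30: L0/L1/L2 = -/C/- → run C
t=31: (idle)
t=32: (idle)
t=33: (idle)
t=34: (idle)
t=35: (idle)
t=36: (idle)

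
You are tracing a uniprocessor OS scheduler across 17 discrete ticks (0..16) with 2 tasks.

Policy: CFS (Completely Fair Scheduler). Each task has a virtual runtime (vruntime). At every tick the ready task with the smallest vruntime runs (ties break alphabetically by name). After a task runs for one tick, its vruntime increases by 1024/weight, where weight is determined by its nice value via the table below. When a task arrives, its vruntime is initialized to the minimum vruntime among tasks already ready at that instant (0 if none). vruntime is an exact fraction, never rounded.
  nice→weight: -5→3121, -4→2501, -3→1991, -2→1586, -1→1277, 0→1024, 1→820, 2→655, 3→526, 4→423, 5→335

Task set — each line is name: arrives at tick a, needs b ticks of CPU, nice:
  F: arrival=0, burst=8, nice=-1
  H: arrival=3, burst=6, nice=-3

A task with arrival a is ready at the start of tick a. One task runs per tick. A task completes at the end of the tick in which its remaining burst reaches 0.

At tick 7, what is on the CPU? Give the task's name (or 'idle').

t=0: vr[F=0] → run F
t=1: vr[F=1024/1277] → run F
t=2: vr[F=2048/1277] → run F
t=3: vr[F=3072/1277 H=3072/1277] → run F
t=4: vr[F=4096/1277 H=3072/1277] → run H
t=5: vr[F=4096/1277 H=7424000/2542507] → run H
t=6: vr[F=4096/1277 H=8731648/2542507] → run F
t=7: vr[F=5120/1277 H=8731648/2542507] → run H
t=8: vr[F=5120/1277 H=10039296/2542507] → run H
t=9: vr[F=5120/1277 H=11346944/2542507] → run F
t=10: vr[F=6144/1277 H=11346944/2542507] → run H
t=11: vr[F=6144/1277 H=12654592/2542507] → run F
t=12: vr[F=7168/1277 H=12654592/2542507] → run H
t=13: vr[F=7168/1277] → run F
t=14: (idle)
t=15: (idle)
t=16: (idle)

running at tick 7 = H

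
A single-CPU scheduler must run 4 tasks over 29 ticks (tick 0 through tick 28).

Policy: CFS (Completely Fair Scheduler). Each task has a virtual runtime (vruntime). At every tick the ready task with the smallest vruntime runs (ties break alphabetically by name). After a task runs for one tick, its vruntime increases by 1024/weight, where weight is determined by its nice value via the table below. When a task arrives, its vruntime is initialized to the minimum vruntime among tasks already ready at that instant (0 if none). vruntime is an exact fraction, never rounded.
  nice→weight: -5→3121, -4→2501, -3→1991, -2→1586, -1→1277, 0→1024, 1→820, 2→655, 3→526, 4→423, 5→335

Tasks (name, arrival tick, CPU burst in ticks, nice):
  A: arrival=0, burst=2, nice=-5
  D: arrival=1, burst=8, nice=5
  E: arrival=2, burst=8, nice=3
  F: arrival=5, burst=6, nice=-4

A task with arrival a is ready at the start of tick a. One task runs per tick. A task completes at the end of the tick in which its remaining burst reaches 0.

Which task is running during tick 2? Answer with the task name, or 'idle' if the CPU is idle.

running at tick 2 = D

t=0: vr[A=0] → run A
t=1: vr[A=1024/3121 D=1024/3121] → run A
t=2: vr[D=1024/3121 E=1024/3121] → run D
t=3: vr[D=3538944/1045535 E=1024/3121] → run E
t=4: vr[D=3538944/1045535 E=1867264/820823] → run E
t=5: vr[D=3538944/1045535 E=3465216/820823 F=3538944/1045535] → run D
t=6: vr[D=6734848/1045535 E=3465216/820823 F=3538944/1045535] → run F
t=7: vr[D=6734848/1045535 E=3465216/820823 F=9921526784/2614883035] → run F
t=8: vr[D=6734848/1045535 E=3465216/820823 F=10992154624/2614883035] → run F
t=9: vr[D=6734848/1045535 E=3465216/820823 F=12062782464/2614883035] → run E
t=10: vr[D=6734848/1045535 E=5063168/820823 F=12062782464/2614883035] → run F
t=11: vr[D=6734848/1045535 E=5063168/820823 F=13133410304/2614883035] → run F
t=12: vr[D=6734848/1045535 E=5063168/820823 F=14204038144/2614883035] → run F
t=13: vr[D=6734848/1045535 E=5063168/820823] → run E
t=14: vr[D=6734848/1045535 E=6661120/820823] → run D
t=15: vr[D=9930752/1045535 E=6661120/820823] → run E
t=16: vr[D=9930752/1045535 E=8259072/820823] → run D
t=17: vr[D=13126656/1045535 E=8259072/820823] → run E
t=18: vr[D=13126656/1045535 E=9857024/820823] → run E
t=19: vr[D=13126656/1045535 E=11454976/820823] → run D
t=20: vr[D=3264512/209107 E=11454976/820823] → run E
t=21: vr[D=3264512/209107] → run D
t=22: vr[D=19518464/1045535] → run D
t=23: vr[D=22714368/1045535] → run D
t=24: (idle)
t=25: (idle)
t=26: (idle)
t=27: (idle)
t=28: (idle)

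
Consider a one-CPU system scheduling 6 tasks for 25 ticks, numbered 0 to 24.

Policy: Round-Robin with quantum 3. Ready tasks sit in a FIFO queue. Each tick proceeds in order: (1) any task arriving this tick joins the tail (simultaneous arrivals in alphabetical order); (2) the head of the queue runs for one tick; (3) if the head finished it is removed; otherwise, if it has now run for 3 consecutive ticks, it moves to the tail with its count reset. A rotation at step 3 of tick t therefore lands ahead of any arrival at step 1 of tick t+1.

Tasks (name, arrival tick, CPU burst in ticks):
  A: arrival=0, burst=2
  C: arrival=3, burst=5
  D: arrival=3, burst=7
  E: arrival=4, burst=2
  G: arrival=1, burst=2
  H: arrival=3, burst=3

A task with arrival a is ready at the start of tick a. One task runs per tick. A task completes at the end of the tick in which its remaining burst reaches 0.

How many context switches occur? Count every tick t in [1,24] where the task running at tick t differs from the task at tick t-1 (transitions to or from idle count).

t=0: queue=[A] q_used=0 → run A
t=1: queue=[A,G] q_used=1 → run A
t=2: queue=[G] q_used=0 → run G
t=3: queue=[G,C,D,H] q_used=1 → run G
t=4: queue=[C,D,H,E] q_used=0 → run C
t=5: queue=[C,D,H,E] q_used=1 → run C
t=6: queue=[C,D,H,E] q_used=2 → run C
t=7: queue=[D,H,E,C] q_used=0 → run D
t=8: queue=[D,H,E,C] q_used=1 → run D
t=9: queue=[D,H,E,C] q_used=2 → run D
t=10: queue=[H,E,C,D] q_used=0 → run H
t=11: queue=[H,E,C,D] q_used=1 → run H
t=12: queue=[H,E,C,D] q_used=2 → run H
t=13: queue=[E,C,D] q_used=0 → run E
t=14: queue=[E,C,D] q_used=1 → run E
t=15: queue=[C,D] q_used=0 → run C
t=16: queue=[C,D] q_used=1 → run C
t=17: queue=[D] q_used=0 → run D
t=18: queue=[D] q_used=1 → run D
t=19: queue=[D] q_used=2 → run D
t=20: queue=[D] q_used=0 → run D
t=21: (idle)
t=22: (idle)
t=23: (idle)
t=24: (idle)

context switches = 8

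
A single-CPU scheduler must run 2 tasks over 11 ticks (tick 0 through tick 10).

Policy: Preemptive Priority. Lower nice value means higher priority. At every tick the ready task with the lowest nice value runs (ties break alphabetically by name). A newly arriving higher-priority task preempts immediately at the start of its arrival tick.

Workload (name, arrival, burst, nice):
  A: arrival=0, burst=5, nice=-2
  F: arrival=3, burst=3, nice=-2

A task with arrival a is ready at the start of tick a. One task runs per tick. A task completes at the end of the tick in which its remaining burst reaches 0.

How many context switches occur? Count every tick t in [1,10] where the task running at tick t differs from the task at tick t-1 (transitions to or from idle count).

context switches = 2

t=0: ready={A} → run A
t=1: ready={A} → run A
t=2: ready={A} → run A
t=3: ready={A,F} → run A
t=4: ready={A,F} → run A
t=5: ready={F} → run F
t=6: ready={F} → run F
t=7: ready={F} → run F
t=8: (idle)
t=9: (idle)
t=10: (idle)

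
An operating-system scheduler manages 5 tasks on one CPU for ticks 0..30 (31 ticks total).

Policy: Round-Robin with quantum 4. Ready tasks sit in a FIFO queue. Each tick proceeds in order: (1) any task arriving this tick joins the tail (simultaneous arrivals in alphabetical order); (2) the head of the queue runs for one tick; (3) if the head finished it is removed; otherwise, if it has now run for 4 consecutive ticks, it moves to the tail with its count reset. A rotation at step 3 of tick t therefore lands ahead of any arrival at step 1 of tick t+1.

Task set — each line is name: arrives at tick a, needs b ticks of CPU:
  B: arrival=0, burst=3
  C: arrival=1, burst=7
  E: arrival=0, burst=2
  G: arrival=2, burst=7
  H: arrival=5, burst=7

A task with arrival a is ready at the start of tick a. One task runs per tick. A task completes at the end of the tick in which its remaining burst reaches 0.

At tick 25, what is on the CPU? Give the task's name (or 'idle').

t=0: queue=[B,E] q_used=0 → run B
t=1: queue=[B,E,C] q_used=1 → run B
t=2: queue=[B,E,C,G] q_used=2 → run B
t=3: queue=[E,C,G] q_used=0 → run E
t=4: queue=[E,C,G] q_used=1 → run E
t=5: queue=[C,G,H] q_used=0 → run C
t=6: queue=[C,G,H] q_used=1 → run C
t=7: queue=[C,G,H] q_used=2 → run C
t=8: queue=[C,G,H] q_used=3 → run C
t=9: queue=[G,H,C] q_used=0 → run G
t=10: queue=[G,H,C] q_used=1 → run G
t=11: queue=[G,H,C] q_used=2 → run G
t=12: queue=[G,H,C] q_used=3 → run G
t=13: queue=[H,C,G] q_used=0 → run H
t=14: queue=[H,C,G] q_used=1 → run H
t=15: queue=[H,C,G] q_used=2 → run H
t=16: queue=[H,C,G] q_used=3 → run H
t=17: queue=[C,G,H] q_used=0 → run C
t=18: queue=[C,G,H] q_used=1 → run C
t=19: queue=[C,G,H] q_used=2 → run C
t=20: queue=[G,H] q_used=0 → run G
t=21: queue=[G,H] q_used=1 → run G
t=22: queue=[G,H] q_used=2 → run G
t=23: queue=[H] q_used=0 → run H
t=24: queue=[H] q_used=1 → run H
t=25: queue=[H] q_used=2 → run H
t=26: (idle)
t=27: (idle)
t=28: (idle)
t=29: (idle)
t=30: (idle)

running at tick 25 = H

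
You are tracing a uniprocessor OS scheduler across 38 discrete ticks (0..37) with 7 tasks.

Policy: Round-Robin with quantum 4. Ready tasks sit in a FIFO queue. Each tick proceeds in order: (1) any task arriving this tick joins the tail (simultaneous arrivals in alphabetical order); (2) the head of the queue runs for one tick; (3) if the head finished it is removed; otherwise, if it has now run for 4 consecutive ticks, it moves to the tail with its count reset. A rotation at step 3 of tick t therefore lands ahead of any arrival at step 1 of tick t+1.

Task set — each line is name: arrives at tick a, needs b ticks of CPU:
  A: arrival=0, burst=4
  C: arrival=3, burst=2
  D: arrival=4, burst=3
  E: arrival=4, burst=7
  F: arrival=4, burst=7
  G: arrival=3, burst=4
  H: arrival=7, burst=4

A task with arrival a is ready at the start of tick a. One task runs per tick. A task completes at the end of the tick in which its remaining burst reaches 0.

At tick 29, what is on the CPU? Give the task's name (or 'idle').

t=0: queue=[A] q_used=0 → run A
t=1: queue=[A] q_used=1 → run A
t=2: queue=[A] q_used=2 → run A
t=3: queue=[A,C,G] q_used=3 → run A
t=4: queue=[C,G,D,E,F] q_used=0 → run C
t=5: queue=[C,G,D,E,F] q_used=1 → run C
t=6: queue=[G,D,E,F] q_used=0 → run G
t=7: queue=[G,D,E,F,H] q_used=1 → run G
t=8: queue=[G,D,E,F,H] q_used=2 → run G
t=9: queue=[G,D,E,F,H] q_used=3 → run G
t=10: queue=[D,E,F,H] q_used=0 → run D
t=11: queue=[D,E,F,H] q_used=1 → run D
t=12: queue=[D,E,F,H] q_used=2 → run D
t=13: queue=[E,F,H] q_used=0 → run E
t=14: queue=[E,F,H] q_used=1 → run E
t=15: queue=[E,F,H] q_used=2 → run E
t=16: queue=[E,F,H] q_used=3 → run E
t=17: queue=[F,H,E] q_used=0 → run F
t=18: queue=[F,H,E] q_used=1 → run F
t=19: queue=[F,H,E] q_used=2 → run F
t=20: queue=[F,H,E] q_used=3 → run F
t=21: queue=[H,E,F] q_used=0 → run H
t=22: queue=[H,E,F] q_used=1 → run H
t=23: queue=[H,E,F] q_used=2 → run H
t=24: queue=[H,E,F] q_used=3 → run H
t=25: queue=[E,F] q_used=0 → run E
t=26: queue=[E,F] q_used=1 → run E
t=27: queue=[E,F] q_used=2 → run E
t=28: queue=[F] q_used=0 → run F
t=29: queue=[F] q_used=1 → run F
t=30: queue=[F] q_used=2 → run F
t=31: (idle)
t=32: (idle)
t=33: (idle)
t=34: (idle)
t=35: (idle)
t=36: (idle)
t=37: (idle)

running at tick 29 = F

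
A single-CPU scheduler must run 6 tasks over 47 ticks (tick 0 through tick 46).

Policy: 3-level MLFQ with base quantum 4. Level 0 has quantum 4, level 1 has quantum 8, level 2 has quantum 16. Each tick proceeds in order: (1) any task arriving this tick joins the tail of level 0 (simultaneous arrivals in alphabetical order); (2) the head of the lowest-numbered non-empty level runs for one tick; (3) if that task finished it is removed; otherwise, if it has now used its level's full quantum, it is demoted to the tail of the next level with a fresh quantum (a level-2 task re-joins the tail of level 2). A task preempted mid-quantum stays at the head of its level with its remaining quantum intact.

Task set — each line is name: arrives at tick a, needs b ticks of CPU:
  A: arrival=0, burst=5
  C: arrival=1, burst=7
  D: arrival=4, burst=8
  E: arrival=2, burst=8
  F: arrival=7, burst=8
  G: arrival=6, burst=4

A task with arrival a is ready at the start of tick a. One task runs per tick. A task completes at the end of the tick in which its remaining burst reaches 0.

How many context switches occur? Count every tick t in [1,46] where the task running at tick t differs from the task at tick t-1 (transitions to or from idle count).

t=0: L0/L1/L2 = A/-/- → run A
t=1: L0/L1/L2 = AC/-/- → run A
t=2: L0/L1/L2 = ACE/-/- → run A
t=3: L0/L1/L2 = ACE/-/- → run A
t=4: L0/L1/L2 = CED/A/- → run C
t=5: L0/L1/L2 = CED/A/- → run C
t=6: L0/L1/L2 = CEDG/A/- → run C
t=7: L0/L1/L2 = CEDGF/A/- → run C
t=8: L0/L1/L2 = EDGF/AC/- → run E
t=9: L0/L1/L2 = EDGF/AC/- → run E
t=10: L0/L1/L2 = EDGF/AC/- → run E
t=11: L0/L1/L2 = EDGF/AC/- → run E
t=12: L0/L1/L2 = DGF/ACE/- → run D
t=13: L0/L1/L2 = DGF/ACE/- → run D
t=14: L0/L1/L2 = DGF/ACE/- → run D
t=15: L0/L1/L2 = DGF/ACE/- → run D
t=16: L0/L1/L2 = GF/ACED/- → run G
t=17: L0/L1/L2 = GF/ACED/- → run G
t=18: L0/L1/L2 = GF/ACED/- → run G
t=19: L0/L1/L2 = GF/ACED/- → run G
t=20: L0/L1/L2 = F/ACED/- → run F
t=21: L0/L1/L2 = F/ACED/- → run F
t=22: L0/L1/L2 = F/ACED/- → run F
t=23: L0/L1/L2 = F/ACED/- → run F
t=24: L0/L1/L2 = -/ACEDF/- → run A
t=25: L0/L1/L2 = -/CEDF/- → run C
t=26: L0/L1/L2 = -/CEDF/- → run C
t=27: L0/L1/L2 = -/CEDF/- → run C
t=28: L0/L1/L2 = -/EDF/- → run E
t=29: L0/L1/L2 = -/EDF/- → run E
t=30: L0/L1/L2 = -/EDF/- → run E
t=31: L0/L1/L2 = -/EDF/- → run E
t=32: L0/L1/L2 = -/DF/- → run D
t=33: L0/L1/L2 = -/DF/- → run D
t=34: L0/L1/L2 = -/DF/- → run D
t=35: L0/L1/L2 = -/DF/- → run D
t=36: L0/L1/L2 = -/F/- → run F
t=37: L0/L1/L2 = -/F/- → run F
t=38: L0/L1/L2 = -/F/- → run F
t=39: L0/L1/L2 = -/F/- → run F
t=40: (idle)
t=41: (idle)
t=42: (idle)
t=43: (idle)
t=44: (idle)
t=45: (idle)
t=46: (idle)

context switches = 11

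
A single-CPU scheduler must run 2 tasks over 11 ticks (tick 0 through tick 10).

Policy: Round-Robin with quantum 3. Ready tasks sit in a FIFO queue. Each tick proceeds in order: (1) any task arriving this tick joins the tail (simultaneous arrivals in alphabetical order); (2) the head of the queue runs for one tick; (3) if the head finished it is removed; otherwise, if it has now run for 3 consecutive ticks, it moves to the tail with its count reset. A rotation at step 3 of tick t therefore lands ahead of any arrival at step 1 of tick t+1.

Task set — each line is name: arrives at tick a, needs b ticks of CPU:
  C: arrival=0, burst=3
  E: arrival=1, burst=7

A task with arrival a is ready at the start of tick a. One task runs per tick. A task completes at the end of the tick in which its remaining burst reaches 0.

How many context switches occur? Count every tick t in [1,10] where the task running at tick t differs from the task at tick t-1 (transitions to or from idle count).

t=0: queue=[C] q_used=0 → run C
t=1: queue=[C,E] q_used=1 → run C
t=2: queue=[C,E] q_used=2 → run C
t=3: queue=[E] q_used=0 → run E
t=4: queue=[E] q_used=1 → run E
t=5: queue=[E] q_used=2 → run E
t=6: queue=[E] q_used=0 → run E
t=7: queue=[E] q_used=1 → run E
t=8: queue=[E] q_used=2 → run E
t=9: queue=[E] q_used=0 → run E
t=10: (idle)

context switches = 2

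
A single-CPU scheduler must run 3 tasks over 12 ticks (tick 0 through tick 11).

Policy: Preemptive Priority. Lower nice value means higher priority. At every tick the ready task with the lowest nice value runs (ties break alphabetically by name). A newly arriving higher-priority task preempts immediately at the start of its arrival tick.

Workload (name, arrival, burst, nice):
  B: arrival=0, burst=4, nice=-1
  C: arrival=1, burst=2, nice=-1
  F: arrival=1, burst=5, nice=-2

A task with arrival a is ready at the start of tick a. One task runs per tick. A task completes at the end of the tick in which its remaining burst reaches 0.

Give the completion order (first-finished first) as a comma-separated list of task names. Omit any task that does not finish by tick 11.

completion order = F, B, C

t=0: ready={B} → run B
t=1: ready={B,C,F} → run F
t=2: ready={B,C,F} → run F
t=3: ready={B,C,F} → run F
t=4: ready={B,C,F} → run F
t=5: ready={B,C,F} → run F
t=6: ready={B,C} → run B
t=7: ready={B,C} → run B
t=8: ready={B,C} → run B
t=9: ready={C} → run C
t=10: ready={C} → run C
t=11: (idle)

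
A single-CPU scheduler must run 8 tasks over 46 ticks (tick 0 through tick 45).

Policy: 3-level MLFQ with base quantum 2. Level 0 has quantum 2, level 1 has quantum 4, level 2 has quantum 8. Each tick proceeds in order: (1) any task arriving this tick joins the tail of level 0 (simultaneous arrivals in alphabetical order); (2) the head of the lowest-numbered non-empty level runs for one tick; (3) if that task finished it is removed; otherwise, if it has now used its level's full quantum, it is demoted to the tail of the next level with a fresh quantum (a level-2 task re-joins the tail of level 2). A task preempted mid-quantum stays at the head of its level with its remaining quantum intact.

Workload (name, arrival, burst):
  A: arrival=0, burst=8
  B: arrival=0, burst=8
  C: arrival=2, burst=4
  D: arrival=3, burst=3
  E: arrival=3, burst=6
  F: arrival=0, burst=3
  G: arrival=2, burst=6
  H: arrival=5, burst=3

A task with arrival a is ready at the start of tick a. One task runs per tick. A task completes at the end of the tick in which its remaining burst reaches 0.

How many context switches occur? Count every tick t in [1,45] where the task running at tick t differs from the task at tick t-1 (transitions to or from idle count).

t=0: L0/L1/L2 = ABF/-/- → run A
t=1: L0/L1/L2 = ABF/-/- → run A
t=2: L0/L1/L2 = BFCG/A/- → run B
t=3: L0/L1/L2 = BFCGDE/A/- → run B
t=4: L0/L1/L2 = FCGDE/AB/- → run F
t=5: L0/L1/L2 = FCGDEH/AB/- → run F
t=6: L0/L1/L2 = CGDEH/ABF/- → run C
t=7: L0/L1/L2 = CGDEH/ABF/- → run C
t=8: L0/L1/L2 = GDEH/ABFC/- → run G
t=9: L0/L1/L2 = GDEH/ABFC/- → run G
t=10: L0/L1/L2 = DEH/ABFCG/- → run D
t=11: L0/L1/L2 = DEH/ABFCG/- → run D
t=12: L0/L1/L2 = EH/ABFCGD/- → run E
t=13: L0/L1/L2 = EH/ABFCGD/- → run E
t=14: L0/L1/L2 = H/ABFCGDE/- → run H
t=15: L0/L1/L2 = H/ABFCGDE/- → run H
t=16: L0/L1/L2 = -/ABFCGDEH/- → run A
t=17: L0/L1/L2 = -/ABFCGDEH/- → run A
t=18: L0/L1/L2 = -/ABFCGDEH/- → run A
t=19: L0/L1/L2 = -/ABFCGDEH/- → run A
t=20: L0/L1/L2 = -/BFCGDEH/A → run B
t=21: L0/L1/L2 = -/BFCGDEH/A → run B
t=22: L0/L1/L2 = -/BFCGDEH/A → run B
t=23: L0/L1/L2 = -/BFCGDEH/A → run B
t=24: L0/L1/L2 = -/FCGDEH/AB → run F
t=25: L0/L1/L2 = -/CGDEH/AB → run C
t=26: L0/L1/L2 = -/CGDEH/AB → run C
t=27: L0/L1/L2 = -/GDEH/AB → run G
t=28: L0/L1/L2 = -/GDEH/AB → run G
t=29: L0/L1/L2 = -/GDEH/AB → run G
t=30: L0/L1/L2 = -/GDEH/AB → run G
t=31: L0/L1/L2 = -/DEH/AB → run D
t=32: L0/L1/L2 = -/EH/AB → run E
t=33: L0/L1/L2 = -/EH/AB → run E
t=34: L0/L1/L2 = -/EH/AB → run E
t=35: L0/L1/L2 = -/EH/AB → run E
t=36: L0/L1/L2 = -/H/AB → run H
t=37: L0/L1/L2 = -/-/AB → run A
t=38: L0/L1/L2 = -/-/AB → run A
t=39: L0/L1/L2 = -/-/B → run B
t=40: L0/L1/L2 = -/-/B → run B
t=41: (idle)
t=42: (idle)
t=43: (idle)
t=44: (idle)
t=45: (idle)

context switches = 18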